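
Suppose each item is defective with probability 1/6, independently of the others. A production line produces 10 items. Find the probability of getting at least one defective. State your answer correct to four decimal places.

0.8385

P(at least one) = 1 − P(none) = 1 − (1 − 0.166667)^10
= 1 − 0.161506 = 0.838494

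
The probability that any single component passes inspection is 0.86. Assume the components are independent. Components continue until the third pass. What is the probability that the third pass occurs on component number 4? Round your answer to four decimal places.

0.2671

Y = trial on which the third success occurs; negative binomial, r=3, p=0.86.
P(Y=4) = C(3,2) · p^3 · (1−p)^1
= 3 · 0.63606 · 0.14 = 0.267144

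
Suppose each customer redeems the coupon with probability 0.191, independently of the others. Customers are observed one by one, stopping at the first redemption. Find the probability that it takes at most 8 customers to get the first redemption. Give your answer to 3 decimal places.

0.817

Y = number of customers to the first success; geometric, p = 0.191.
P(Y ≤ 8) = 1 − (1−p)^8 = 1 − 0.18348 = 0.81652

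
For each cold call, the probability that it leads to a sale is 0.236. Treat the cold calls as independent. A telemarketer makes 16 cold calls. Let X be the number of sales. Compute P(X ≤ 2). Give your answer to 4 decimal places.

X ~ Binomial(16, 0.236); P(X ≤ 2) = Σ C(16,k) p^k (1−p)^(16−k) over k:
  k=0: C(16,0)·0.236^0·0.764^16 = 0.013474
  k=1: C(16,1)·0.236^1·0.764^15 = 0.066594
  k=2: C(16,2)·0.236^2·0.764^14 = 0.154281
Total = 0.234348

0.2343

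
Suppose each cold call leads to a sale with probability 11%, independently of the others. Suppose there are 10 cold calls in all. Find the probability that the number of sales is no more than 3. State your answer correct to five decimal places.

X ~ Binomial(10, 0.11); P(X ≤ 3) = Σ C(10,k) p^k (1−p)^(10−k) over k:
  k=0: C(10,0)·0.11^0·0.89^10 = 0.3118172
  k=1: C(10,1)·0.11^1·0.89^9 = 0.3853920
  k=2: C(10,2)·0.11^2·0.89^8 = 0.2143473
  k=3: C(10,3)·0.11^3·0.89^7 = 0.0706463
Total = 0.9822028

0.98220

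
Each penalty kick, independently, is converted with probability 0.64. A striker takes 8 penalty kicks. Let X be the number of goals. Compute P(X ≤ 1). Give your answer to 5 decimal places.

X ~ Binomial(8, 0.64); P(X ≤ 1) = Σ C(8,k) p^k (1−p)^(8−k) over k:
  k=0: C(8,0)·0.64^0·0.36^8 = 0.0002821
  k=1: C(8,1)·0.64^1·0.36^7 = 0.0040122
Total = 0.0042944

0.00429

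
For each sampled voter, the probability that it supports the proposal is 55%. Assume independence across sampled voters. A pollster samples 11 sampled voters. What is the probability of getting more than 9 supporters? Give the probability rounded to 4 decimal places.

0.0139

X ~ Binomial(11, 0.55); P(X ≥ 10) = Σ C(11,k) p^k (1−p)^(11−k) over k:
  k=10: C(11,10)·0.55^10·0.45^1 = 0.012538
  k=11: C(11,11)·0.55^11·0.45^0 = 0.001393
Total = 0.013931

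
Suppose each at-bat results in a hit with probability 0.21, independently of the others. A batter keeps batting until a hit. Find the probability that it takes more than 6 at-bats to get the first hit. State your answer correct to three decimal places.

Y = number of at-bats to the first success; geometric, p = 0.21.
P(Y > 6) = P(first 6 all fail) = (1−p)^6 = 0.24309

0.243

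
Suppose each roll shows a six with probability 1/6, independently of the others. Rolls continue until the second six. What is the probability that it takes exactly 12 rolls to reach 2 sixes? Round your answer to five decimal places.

0.04935

Y = trial on which the second success occurs; negative binomial, r=2, p=0.166667.
P(Y=12) = C(11,1) · p^2 · (1−p)^10
= 11 · 0.027778 · 0.16151 = 0.0493489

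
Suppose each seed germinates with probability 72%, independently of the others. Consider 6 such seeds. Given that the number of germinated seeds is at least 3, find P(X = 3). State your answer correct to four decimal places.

X ~ Binomial(6, 0.72). Want P(X=3 | X≥3) = P(X=3) / P(X≥3).
P(X=3) = C(6,3)·0.72^3·0.28^3 = 0.163871
P(X≥3) = 1 − 0.000482 − 0.007435 − 0.047796 = 0.944288
Ratio = 0.163871 / 0.944288 = 0.173539

0.1735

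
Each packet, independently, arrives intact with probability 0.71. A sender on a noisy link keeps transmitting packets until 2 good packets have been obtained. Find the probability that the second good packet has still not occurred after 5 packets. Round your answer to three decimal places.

0.027

Needing more than 5 packets ⇔ fewer than 2 successes in the first 5. With X ~ Binomial(5, 0.71), P(Y > 5) = P(X ≤ 1).
  k=0: C(5,0)·0.71^0·0.29^5 = 0.00205
  k=1: C(5,1)·0.71^1·0.29^4 = 0.02511
P(X ≤ 1) = 0.02716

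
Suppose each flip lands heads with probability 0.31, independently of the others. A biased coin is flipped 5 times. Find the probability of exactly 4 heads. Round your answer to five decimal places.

0.03186

X ~ Binomial(n=5, p=0.31).
P(X=4) = C(5,4) · p^4 · (1−p)^1
= 5 · 0.0092352 · 0.69 = 0.0318615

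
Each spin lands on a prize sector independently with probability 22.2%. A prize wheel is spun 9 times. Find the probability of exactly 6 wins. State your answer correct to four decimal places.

0.0047

X ~ Binomial(n=9, p=0.222).
P(X=6) = C(9,6) · p^6 · (1−p)^3
= 84 · 0.00011971 · 0.47091 = 0.004735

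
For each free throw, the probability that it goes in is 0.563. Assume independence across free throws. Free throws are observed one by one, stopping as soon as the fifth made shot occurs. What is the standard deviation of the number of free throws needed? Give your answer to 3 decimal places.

2.626

Y = total free throws until the fifth success; negative binomial with r=5, p=0.563.
SD(Y) = √[r(1−p)/p²] = √(6.89342) = 2.62553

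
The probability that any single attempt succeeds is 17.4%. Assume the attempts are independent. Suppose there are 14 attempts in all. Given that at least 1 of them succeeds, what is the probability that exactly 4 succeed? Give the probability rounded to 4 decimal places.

0.1457

X ~ Binomial(14, 0.174). Want P(X=4 | X≥1) = P(X=4) / P(X≥1).
P(X=4) = C(14,4)·0.174^4·0.826^10 = 0.135654
P(X≥1) = 1 − 0.068821 = 0.931179
Ratio = 0.135654 / 0.931179 = 0.145679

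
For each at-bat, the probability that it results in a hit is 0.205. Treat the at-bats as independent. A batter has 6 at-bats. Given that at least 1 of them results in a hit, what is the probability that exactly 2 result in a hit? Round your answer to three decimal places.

X ~ Binomial(6, 0.205). Want P(X=2 | X≥1) = P(X=2) / P(X≥1).
P(X=2) = C(6,2)·0.205^2·0.795^4 = 0.25181
P(X≥1) = 1 − 0.25247 = 0.74753
Ratio = 0.25181 / 0.74753 = 0.33685

0.337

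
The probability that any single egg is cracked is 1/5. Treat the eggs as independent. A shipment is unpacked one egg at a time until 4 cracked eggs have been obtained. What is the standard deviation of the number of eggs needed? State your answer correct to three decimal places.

Y = total eggs until the fourth success; negative binomial with r=4, p=0.20.
SD(Y) = √[r(1−p)/p²] = √(80.00000) = 8.94427

8.944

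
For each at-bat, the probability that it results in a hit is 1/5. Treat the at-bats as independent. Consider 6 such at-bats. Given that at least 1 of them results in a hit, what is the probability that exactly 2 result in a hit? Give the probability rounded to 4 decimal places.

X ~ Binomial(6, 0.20). Want P(X=2 | X≥1) = P(X=2) / P(X≥1).
P(X=2) = C(6,2)·0.20^2·0.80^4 = 0.245760
P(X≥1) = 1 − 0.262144 = 0.737856
Ratio = 0.245760 / 0.737856 = 0.333073

0.3331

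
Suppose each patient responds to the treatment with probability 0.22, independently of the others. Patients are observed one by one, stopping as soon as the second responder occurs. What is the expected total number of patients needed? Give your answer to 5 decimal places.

9.09091

Y = total patients until the second success; negative binomial with r=2, p=0.22.
E[Y] = r / p = 2 / 0.22 = 9.0909091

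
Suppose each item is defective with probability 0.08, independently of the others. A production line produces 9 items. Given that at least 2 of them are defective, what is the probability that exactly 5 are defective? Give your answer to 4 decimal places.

0.0019

X ~ Binomial(9, 0.08). Want P(X=5 | X≥2) = P(X=5) / P(X≥2).
P(X=5) = C(9,5)·0.08^5·0.92^4 = 0.000296
P(X≥2) = 1 − 0.472161 − 0.369518 = 0.158321
Ratio = 0.000296 / 0.158321 = 0.001868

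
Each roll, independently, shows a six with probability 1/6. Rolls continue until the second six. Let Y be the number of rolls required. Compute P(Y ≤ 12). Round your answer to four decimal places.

0.6187

Finishing within 12 rolls ⇔ at least 2 successes in the first 12. With X ~ Binomial(12, 0.166667), P(Y ≤ 12) = 1 − P(X ≤ 1).
  k=0: C(12,0)·0.166667^0·0.833333^12 = 0.112157
  k=1: C(12,1)·0.166667^1·0.833333^11 = 0.269176
1 − 0.381333 = 0.618667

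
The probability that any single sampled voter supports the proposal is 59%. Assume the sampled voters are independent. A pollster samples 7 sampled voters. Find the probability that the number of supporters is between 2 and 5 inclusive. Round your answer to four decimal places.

0.8325

X ~ Binomial(7, 0.59); P(2 ≤ X ≤ 5) = Σ C(7,k) p^k (1−p)^(7−k) over k:
  k=2: C(7,2)·0.59^2·0.41^5 = 0.084692
  k=3: C(7,3)·0.59^3·0.41^4 = 0.203123
  k=4: C(7,4)·0.59^4·0.41^3 = 0.292299
  k=5: C(7,5)·0.59^5·0.41^2 = 0.252375
Total = 0.832490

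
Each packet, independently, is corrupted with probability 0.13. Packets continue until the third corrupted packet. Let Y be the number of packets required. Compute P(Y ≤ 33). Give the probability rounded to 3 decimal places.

Finishing within 33 packets ⇔ at least 3 successes in the first 33. With X ~ Binomial(33, 0.13), P(Y ≤ 33) = 1 − P(X ≤ 2).
  k=0: C(33,0)·0.13^0·0.87^33 = 0.01010
  k=1: C(33,1)·0.13^1·0.87^32 = 0.04978
  k=2: C(33,2)·0.13^2·0.87^31 = 0.11902
1 − 0.17890 = 0.82110

0.821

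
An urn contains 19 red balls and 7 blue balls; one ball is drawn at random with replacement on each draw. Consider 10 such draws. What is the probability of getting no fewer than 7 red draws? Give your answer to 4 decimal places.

X ~ Binomial(10, 0.730769); P(X ≥ 7) = Σ C(10,k) p^k (1−p)^(10−k) over k:
  k=7: C(10,7)·0.730769^7·0.269231^3 = 0.260626
  k=8: C(10,8)·0.730769^8·0.269231^2 = 0.265280
  k=9: C(10,9)·0.730769^9·0.269231^1 = 0.160010
  k=10: C(10,10)·0.730769^10·0.269231^0 = 0.043431
Total = 0.729346

0.7293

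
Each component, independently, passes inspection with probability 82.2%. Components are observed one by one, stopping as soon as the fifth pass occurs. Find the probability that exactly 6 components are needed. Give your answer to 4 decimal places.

0.3340

Y = trial on which the fifth success occurs; negative binomial, r=5, p=0.822.
P(Y=6) = C(5,4) · p^5 · (1−p)^1
= 5 · 0.37528 · 0.178 = 0.334002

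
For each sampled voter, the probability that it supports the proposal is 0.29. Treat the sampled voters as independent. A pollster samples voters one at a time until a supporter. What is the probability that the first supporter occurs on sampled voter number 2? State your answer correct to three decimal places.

Geometric (trials to first success), p = 0.29.
P(Y = 2) = (1−p)^1 · p = 0.71 · 0.29 = 0.20590

0.206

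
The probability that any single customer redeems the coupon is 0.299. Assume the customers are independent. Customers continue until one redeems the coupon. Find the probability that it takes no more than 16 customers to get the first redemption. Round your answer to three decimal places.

0.997

Y = number of customers to the first success; geometric, p = 0.299.
P(Y ≤ 16) = 1 − (1−p)^16 = 1 − 0.00340 = 0.99660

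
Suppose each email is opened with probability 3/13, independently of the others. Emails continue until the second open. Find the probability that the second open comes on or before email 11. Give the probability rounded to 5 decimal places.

0.76007

Finishing within 11 emails ⇔ at least 2 successes in the first 11. With X ~ Binomial(11, 0.230769), P(Y ≤ 11) = 1 − P(X ≤ 1).
  k=0: C(11,0)·0.230769^0·0.769231^11 = 0.0557986
  k=1: C(11,1)·0.230769^1·0.769231^10 = 0.1841353
1 − 0.2399339 = 0.7600661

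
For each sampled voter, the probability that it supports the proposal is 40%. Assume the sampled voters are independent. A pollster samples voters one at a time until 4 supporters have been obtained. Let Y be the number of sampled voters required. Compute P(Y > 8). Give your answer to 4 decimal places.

0.5941

Needing more than 8 sampled voters ⇔ fewer than 4 successes in the first 8. With X ~ Binomial(8, 0.40), P(Y > 8) = P(X ≤ 3).
  k=0: C(8,0)·0.40^0·0.60^8 = 0.016796
  k=1: C(8,1)·0.40^1·0.60^7 = 0.089580
  k=2: C(8,2)·0.40^2·0.60^6 = 0.209019
  k=3: C(8,3)·0.40^3·0.60^5 = 0.278692
P(X ≤ 3) = 0.594086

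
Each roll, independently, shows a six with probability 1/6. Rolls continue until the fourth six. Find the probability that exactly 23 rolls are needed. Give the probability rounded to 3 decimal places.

0.037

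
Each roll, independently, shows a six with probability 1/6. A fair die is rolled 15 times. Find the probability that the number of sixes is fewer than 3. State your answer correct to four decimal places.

0.5322

X ~ Binomial(15, 0.166667); P(X ≤ 2) = Σ C(15,k) p^k (1−p)^(15−k) over k:
  k=0: C(15,0)·0.166667^0·0.833333^15 = 0.064905
  k=1: C(15,1)·0.166667^1·0.833333^14 = 0.194716
  k=2: C(15,2)·0.166667^2·0.833333^13 = 0.272603
Total = 0.532225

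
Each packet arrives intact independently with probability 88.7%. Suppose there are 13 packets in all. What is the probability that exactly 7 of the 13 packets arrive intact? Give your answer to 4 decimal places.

0.0015

X ~ Binomial(n=13, p=0.887).
P(X=7) = C(13,7) · p^7 · (1−p)^6
= 1716 · 0.43198 · 2.082e-06 = 0.001543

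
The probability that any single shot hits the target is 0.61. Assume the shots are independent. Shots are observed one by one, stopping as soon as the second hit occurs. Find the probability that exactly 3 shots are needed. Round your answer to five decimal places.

Y = trial on which the second success occurs; negative binomial, r=2, p=0.61.
P(Y=3) = C(2,1) · p^2 · (1−p)^1
= 2 · 0.3721 · 0.39 = 0.2902380

0.29024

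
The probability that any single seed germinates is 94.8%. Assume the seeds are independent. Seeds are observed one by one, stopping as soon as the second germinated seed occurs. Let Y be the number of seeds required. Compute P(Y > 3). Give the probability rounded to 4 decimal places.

Needing more than 3 seeds ⇔ fewer than 2 successes in the first 3. With X ~ Binomial(3, 0.948), P(Y > 3) = P(X ≤ 1).
  k=0: C(3,0)·0.948^0·0.052^3 = 0.000141
  k=1: C(3,1)·0.948^1·0.052^2 = 0.007690
P(X ≤ 1) = 0.007831

0.0078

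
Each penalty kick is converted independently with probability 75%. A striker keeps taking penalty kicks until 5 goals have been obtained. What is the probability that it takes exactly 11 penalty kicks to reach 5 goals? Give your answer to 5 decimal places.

0.01217

Y = trial on which the fifth success occurs; negative binomial, r=5, p=0.75.
P(Y=11) = C(10,4) · p^5 · (1−p)^6
= 210 · 0.2373 · 0.00024414 = 0.0121665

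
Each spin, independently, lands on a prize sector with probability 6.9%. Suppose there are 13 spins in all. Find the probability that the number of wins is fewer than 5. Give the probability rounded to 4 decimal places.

0.9987

X ~ Binomial(13, 0.069); P(X ≤ 4) = Σ C(13,k) p^k (1−p)^(13−k) over k:
  k=0: C(13,0)·0.069^0·0.931^13 = 0.394772
  k=1: C(13,1)·0.069^1·0.931^12 = 0.380355
  k=2: C(13,2)·0.069^2·0.931^11 = 0.169137
  k=3: C(13,3)·0.069^3·0.931^10 = 0.045963
  k=4: C(13,4)·0.069^4·0.931^9 = 0.008516
Total = 0.998743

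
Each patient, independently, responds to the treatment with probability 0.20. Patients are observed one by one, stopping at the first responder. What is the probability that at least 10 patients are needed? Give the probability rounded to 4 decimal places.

Y = number of patients to the first success; geometric, p = 0.20.
P(Y > 9) = P(first 9 all fail) = (1−p)^9 = 0.134218

0.1342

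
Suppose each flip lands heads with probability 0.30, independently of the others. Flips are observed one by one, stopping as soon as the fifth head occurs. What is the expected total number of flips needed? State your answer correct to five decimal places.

16.66667

Y = total flips until the fifth success; negative binomial with r=5, p=0.30.
E[Y] = r / p = 5 / 0.30 = 16.6666667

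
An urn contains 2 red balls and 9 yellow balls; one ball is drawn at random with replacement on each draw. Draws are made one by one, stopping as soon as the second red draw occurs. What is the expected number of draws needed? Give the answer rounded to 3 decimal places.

11.000

Y = total draws until the second success; negative binomial with r=2, p=0.181818.
E[Y] = r / p = 2 / 0.181818 = 11.00000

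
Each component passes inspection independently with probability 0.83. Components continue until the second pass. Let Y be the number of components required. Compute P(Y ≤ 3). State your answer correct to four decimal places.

0.9231

Finishing within 3 components ⇔ at least 2 successes in the first 3. With X ~ Binomial(3, 0.83), P(Y ≤ 3) = 1 − P(X ≤ 1).
  k=0: C(3,0)·0.83^0·0.17^3 = 0.004913
  k=1: C(3,1)·0.83^1·0.17^2 = 0.071961
1 − 0.076874 = 0.923126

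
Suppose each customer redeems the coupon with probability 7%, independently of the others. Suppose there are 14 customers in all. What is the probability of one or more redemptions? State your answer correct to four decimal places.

0.6380

P(at least one) = 1 − P(none) = 1 − (1 − 0.07)^14
= 1 − 0.362044 = 0.637956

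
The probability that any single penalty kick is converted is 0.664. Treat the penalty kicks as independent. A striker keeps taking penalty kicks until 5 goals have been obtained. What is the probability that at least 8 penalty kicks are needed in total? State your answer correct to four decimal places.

Needing more than 7 penalty kicks ⇔ fewer than 5 successes in the first 7. With X ~ Binomial(7, 0.664), P(Y > 7) = P(X ≤ 4).
  k=0: C(7,0)·0.664^0·0.336^7 = 0.000483
  k=1: C(7,1)·0.664^1·0.336^6 = 0.006688
  k=2: C(7,2)·0.664^2·0.336^5 = 0.039651
  k=3: C(7,3)·0.664^3·0.336^4 = 0.130596
  k=4: C(7,4)·0.664^4·0.336^3 = 0.258082
P(X ≤ 4) = 0.435500

0.4355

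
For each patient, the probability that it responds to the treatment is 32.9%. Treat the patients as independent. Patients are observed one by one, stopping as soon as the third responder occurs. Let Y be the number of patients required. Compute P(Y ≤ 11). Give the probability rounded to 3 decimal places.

0.756

Finishing within 11 patients ⇔ at least 3 successes in the first 11. With X ~ Binomial(11, 0.329), P(Y ≤ 11) = 1 − P(X ≤ 2).
  k=0: C(11,0)·0.329^0·0.671^11 = 0.01242
  k=1: C(11,1)·0.329^1·0.671^10 = 0.06696
  k=2: C(11,2)·0.329^2·0.671^9 = 0.16416
1 − 0.24353 = 0.75647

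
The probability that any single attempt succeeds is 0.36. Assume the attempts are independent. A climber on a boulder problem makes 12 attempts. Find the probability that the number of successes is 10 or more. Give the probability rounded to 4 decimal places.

X ~ Binomial(12, 0.36); P(X ≥ 10) = Σ C(12,k) p^k (1−p)^(12−k) over k:
  k=10: C(12,10)·0.36^10·0.64^2 = 0.000988
  k=11: C(12,11)·0.36^11·0.64^1 = 0.000101
  k=12: C(12,12)·0.36^12·0.64^0 = 0.000005
Total = 0.001094

0.0011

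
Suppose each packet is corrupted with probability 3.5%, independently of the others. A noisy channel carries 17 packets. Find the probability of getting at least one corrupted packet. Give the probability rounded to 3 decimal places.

P(at least one) = 1 − P(none) = 1 − (1 − 0.035)^17
= 1 − 0.54571 = 0.45429

0.454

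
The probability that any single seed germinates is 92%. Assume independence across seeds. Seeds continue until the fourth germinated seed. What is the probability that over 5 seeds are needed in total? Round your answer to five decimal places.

Needing more than 5 seeds ⇔ fewer than 4 successes in the first 5. With X ~ Binomial(5, 0.92), P(Y > 5) = P(X ≤ 3).
  k=0: C(5,0)·0.92^0·0.08^5 = 0.0000033
  k=1: C(5,1)·0.92^1·0.08^4 = 0.0001884
  k=2: C(5,2)·0.92^2·0.08^3 = 0.0043336
  k=3: C(5,3)·0.92^3·0.08^2 = 0.0498360
P(X ≤ 3) = 0.0543613

0.05436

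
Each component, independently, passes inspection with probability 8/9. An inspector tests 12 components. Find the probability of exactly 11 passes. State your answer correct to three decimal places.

0.365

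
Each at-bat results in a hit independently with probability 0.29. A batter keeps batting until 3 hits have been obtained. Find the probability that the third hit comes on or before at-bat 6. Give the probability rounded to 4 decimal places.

Finishing within 6 at-bats ⇔ at least 3 successes in the first 6. With X ~ Binomial(6, 0.29), P(Y ≤ 6) = 1 − P(X ≤ 2).
  k=0: C(6,0)·0.29^0·0.71^6 = 0.128100
  k=1: C(6,1)·0.29^1·0.71^5 = 0.313936
  k=2: C(6,2)·0.29^2·0.71^4 = 0.320568
1 − 0.762605 = 0.237395

0.2374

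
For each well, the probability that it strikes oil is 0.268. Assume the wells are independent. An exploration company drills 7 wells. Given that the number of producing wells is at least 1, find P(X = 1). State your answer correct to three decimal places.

0.325

X ~ Binomial(7, 0.268). Want P(X=1 | X≥1) = P(X=1) / P(X≥1).
P(X=1) = C(7,1)·0.268^1·0.732^6 = 0.28860
P(X≥1) = 1 − 0.11261 = 0.88739
Ratio = 0.28860 / 0.88739 = 0.32523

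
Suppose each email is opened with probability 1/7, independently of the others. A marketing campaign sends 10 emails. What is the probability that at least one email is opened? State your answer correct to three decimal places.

P(at least one) = 1 − P(none) = 1 − (1 − 0.142857)^10
= 1 − 0.21406 = 0.78594

0.786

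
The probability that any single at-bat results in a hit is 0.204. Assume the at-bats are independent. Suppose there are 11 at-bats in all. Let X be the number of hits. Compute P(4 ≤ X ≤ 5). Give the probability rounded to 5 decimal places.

X ~ Binomial(11, 0.204); P(4 ≤ X ≤ 5) = Σ C(11,k) p^k (1−p)^(11−k) over k:
  k=4: C(11,4)·0.204^4·0.796^7 = 0.1157247
  k=5: C(11,5)·0.204^5·0.796^6 = 0.0415213
Total = 0.1572460

0.15725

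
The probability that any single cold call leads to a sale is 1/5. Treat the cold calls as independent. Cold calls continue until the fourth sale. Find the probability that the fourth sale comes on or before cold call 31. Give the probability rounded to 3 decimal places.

0.893

Finishing within 31 cold calls ⇔ at least 4 successes in the first 31. With X ~ Binomial(31, 0.20), P(Y ≤ 31) = 1 − P(X ≤ 3).
  k=0: C(31,0)·0.20^0·0.80^31 = 0.00099
  k=1: C(31,1)·0.20^1·0.80^30 = 0.00768
  k=2: C(31,2)·0.20^2·0.80^29 = 0.02878
  k=3: C(31,3)·0.20^3·0.80^28 = 0.06956
1 − 0.10700 = 0.89300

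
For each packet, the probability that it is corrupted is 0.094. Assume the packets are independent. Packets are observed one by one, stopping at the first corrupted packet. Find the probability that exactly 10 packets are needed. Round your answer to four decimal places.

0.0387

Geometric (trials to first success), p = 0.094.
P(Y = 10) = (1−p)^9 · p = 0.4113 · 0.094 = 0.038662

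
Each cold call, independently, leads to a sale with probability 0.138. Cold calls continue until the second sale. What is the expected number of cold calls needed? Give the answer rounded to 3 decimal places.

Y = total cold calls until the second success; negative binomial with r=2, p=0.138.
E[Y] = r / p = 2 / 0.138 = 14.49275

14.493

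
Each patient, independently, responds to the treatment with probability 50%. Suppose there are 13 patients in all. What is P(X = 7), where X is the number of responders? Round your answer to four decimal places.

0.2095

X ~ Binomial(n=13, p=0.50).
P(X=7) = C(13,7) · p^7 · (1−p)^6
= 1716 · 0.0078125 · 0.015625 = 0.209473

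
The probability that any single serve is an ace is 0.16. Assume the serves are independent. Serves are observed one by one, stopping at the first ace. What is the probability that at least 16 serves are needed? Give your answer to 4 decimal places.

0.0731

Y = number of serves to the first success; geometric, p = 0.16.
P(Y > 15) = P(first 15 all fail) = (1−p)^15 = 0.073146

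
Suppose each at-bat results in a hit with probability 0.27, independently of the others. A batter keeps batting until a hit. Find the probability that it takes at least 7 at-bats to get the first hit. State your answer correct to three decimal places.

Y = number of at-bats to the first success; geometric, p = 0.27.
P(Y > 6) = P(first 6 all fail) = (1−p)^6 = 0.15133

0.151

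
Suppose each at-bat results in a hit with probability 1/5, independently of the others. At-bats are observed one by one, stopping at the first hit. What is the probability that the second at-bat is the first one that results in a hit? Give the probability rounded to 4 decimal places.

Geometric (trials to first success), p = 0.20.
P(Y = 2) = (1−p)^1 · p = 0.8 · 0.20 = 0.160000

0.1600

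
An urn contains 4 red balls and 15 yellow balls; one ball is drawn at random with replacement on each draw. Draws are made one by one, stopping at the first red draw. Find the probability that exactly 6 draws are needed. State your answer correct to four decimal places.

Geometric (trials to first success), p = 0.210526.
P(Y = 6) = (1−p)^5 · p = 0.30668 · 0.210526 = 0.064565

0.0646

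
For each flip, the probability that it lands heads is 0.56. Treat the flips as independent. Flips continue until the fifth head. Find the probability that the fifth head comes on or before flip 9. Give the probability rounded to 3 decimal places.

Finishing within 9 flips ⇔ at least 5 successes in the first 9. With X ~ Binomial(9, 0.56), P(Y ≤ 9) = 1 − P(X ≤ 4).
  k=0: C(9,0)·0.56^0·0.44^9 = 0.00062
  k=1: C(9,1)·0.56^1·0.44^8 = 0.00708
  k=2: C(9,2)·0.56^2·0.44^7 = 0.03605
  k=3: C(9,3)·0.56^3·0.44^6 = 0.10704
  k=4: C(9,4)·0.56^4·0.44^5 = 0.20436
1 − 0.35514 = 0.64486

0.645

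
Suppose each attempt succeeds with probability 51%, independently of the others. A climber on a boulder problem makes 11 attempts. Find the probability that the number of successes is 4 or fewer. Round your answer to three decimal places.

0.252

X ~ Binomial(11, 0.51); P(X ≤ 4) = Σ C(11,k) p^k (1−p)^(11−k) over k:
  k=0: C(11,0)·0.51^0·0.49^11 = 0.00039
  k=1: C(11,1)·0.51^1·0.49^10 = 0.00448
  k=2: C(11,2)·0.51^2·0.49^9 = 0.02330
  k=3: C(11,3)·0.51^3·0.49^8 = 0.07274
  k=4: C(11,4)·0.51^4·0.49^7 = 0.15141
Total = 0.25232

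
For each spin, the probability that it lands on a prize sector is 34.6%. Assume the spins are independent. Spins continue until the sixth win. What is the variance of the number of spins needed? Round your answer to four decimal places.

32.7776

Y = total spins until the sixth success; negative binomial with r=6, p=0.346.
Var(Y) = r(1−p)/p² = 6·0.654 / 0.346² = 32.777574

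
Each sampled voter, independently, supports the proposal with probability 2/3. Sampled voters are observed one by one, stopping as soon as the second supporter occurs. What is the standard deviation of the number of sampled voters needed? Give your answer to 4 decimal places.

1.2247

Y = total sampled voters until the second success; negative binomial with r=2, p=0.666667.
SD(Y) = √[r(1−p)/p²] = √(1.500000) = 1.224745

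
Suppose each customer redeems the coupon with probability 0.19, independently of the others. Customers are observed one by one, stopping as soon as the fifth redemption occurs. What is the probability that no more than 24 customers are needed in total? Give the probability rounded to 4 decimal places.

0.4903

Finishing within 24 customers ⇔ at least 5 successes in the first 24. With X ~ Binomial(24, 0.19), P(Y ≤ 24) = 1 − P(X ≤ 4).
  k=0: C(24,0)·0.19^0·0.81^24 = 0.006363
  k=1: C(24,1)·0.19^1·0.81^23 = 0.035820
  k=2: C(24,2)·0.19^2·0.81^22 = 0.096624
  k=3: C(24,3)·0.19^3·0.81^21 = 0.166210
  k=4: C(24,4)·0.19^4·0.81^20 = 0.204684
1 − 0.509701 = 0.490299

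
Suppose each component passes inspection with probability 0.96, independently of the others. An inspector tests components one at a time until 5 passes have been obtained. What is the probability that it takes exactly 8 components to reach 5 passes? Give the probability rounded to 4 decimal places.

Y = trial on which the fifth success occurs; negative binomial, r=5, p=0.96.
P(Y=8) = C(7,4) · p^5 · (1−p)^3
= 35 · 0.81537 · 6.4e-05 = 0.001826

0.0018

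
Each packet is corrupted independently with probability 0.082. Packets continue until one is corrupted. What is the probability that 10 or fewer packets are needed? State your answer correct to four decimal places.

Y = number of packets to the first success; geometric, p = 0.082.
P(Y ≤ 10) = 1 − (1−p)^10 = 1 − 0.425037 = 0.574963

0.5750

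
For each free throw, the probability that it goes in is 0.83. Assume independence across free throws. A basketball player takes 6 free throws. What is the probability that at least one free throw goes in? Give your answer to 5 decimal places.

P(at least one) = 1 − P(none) = 1 − (1 − 0.83)^6
= 1 − 0.0000241 = 0.9999759

0.99998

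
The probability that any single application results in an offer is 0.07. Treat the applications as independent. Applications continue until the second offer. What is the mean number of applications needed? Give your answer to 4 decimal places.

28.5714

Y = total applications until the second success; negative binomial with r=2, p=0.07.
E[Y] = r / p = 2 / 0.07 = 28.571429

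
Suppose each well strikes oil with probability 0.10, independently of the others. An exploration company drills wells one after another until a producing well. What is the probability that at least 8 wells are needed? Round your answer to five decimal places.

0.47830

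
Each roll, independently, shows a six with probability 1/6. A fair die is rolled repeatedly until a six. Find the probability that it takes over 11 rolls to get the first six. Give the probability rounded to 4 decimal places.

Y = number of rolls to the first success; geometric, p = 0.166667.
P(Y > 11) = P(first 11 all fail) = (1−p)^11 = 0.134588

0.1346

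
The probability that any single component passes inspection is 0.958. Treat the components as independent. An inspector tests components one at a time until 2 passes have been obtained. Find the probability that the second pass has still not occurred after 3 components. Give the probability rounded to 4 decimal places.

Needing more than 3 components ⇔ fewer than 2 successes in the first 3. With X ~ Binomial(3, 0.958), P(Y > 3) = P(X ≤ 1).
  k=0: C(3,0)·0.958^0·0.042^3 = 0.000074
  k=1: C(3,1)·0.958^1·0.042^2 = 0.005070
P(X ≤ 1) = 0.005144

0.0051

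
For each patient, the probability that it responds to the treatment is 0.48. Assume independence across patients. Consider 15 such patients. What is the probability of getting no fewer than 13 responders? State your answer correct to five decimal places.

X ~ Binomial(15, 0.48); P(X ≥ 13) = Σ C(15,k) p^k (1−p)^(15−k) over k:
  k=13: C(15,13)·0.48^13·0.52^2 = 0.0020386
  k=14: C(15,14)·0.48^14·0.52^1 = 0.0002688
  k=15: C(15,15)·0.48^15·0.52^0 = 0.0000165
Total = 0.0023240

0.00232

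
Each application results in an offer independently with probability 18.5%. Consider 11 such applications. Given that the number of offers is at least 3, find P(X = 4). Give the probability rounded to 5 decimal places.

0.27733

X ~ Binomial(11, 0.185). Want P(X=4 | X≥3) = P(X=4) / P(X≥3).
P(X=4) = C(11,4)·0.185^4·0.815^7 = 0.0923218
P(X≥3) = 1 − 0.1053741 − 0.2631119 − 0.2986239 = 0.3328901
Ratio = 0.0923218 / 0.3328901 = 0.2773341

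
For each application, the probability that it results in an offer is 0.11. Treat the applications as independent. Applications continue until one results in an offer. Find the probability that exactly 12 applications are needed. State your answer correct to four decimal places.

0.0305

Geometric (trials to first success), p = 0.11.
P(Y = 12) = (1−p)^11 · p = 0.27752 · 0.11 = 0.030527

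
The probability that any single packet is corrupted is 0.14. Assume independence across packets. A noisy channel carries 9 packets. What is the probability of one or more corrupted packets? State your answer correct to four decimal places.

0.7427

P(at least one) = 1 − P(none) = 1 − (1 − 0.14)^9
= 1 − 0.257327 = 0.742673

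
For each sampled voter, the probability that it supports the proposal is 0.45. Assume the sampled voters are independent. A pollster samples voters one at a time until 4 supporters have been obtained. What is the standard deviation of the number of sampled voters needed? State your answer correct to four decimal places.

Y = total sampled voters until the fourth success; negative binomial with r=4, p=0.45.
SD(Y) = √[r(1−p)/p²] = √(10.864198) = 3.296088

3.2961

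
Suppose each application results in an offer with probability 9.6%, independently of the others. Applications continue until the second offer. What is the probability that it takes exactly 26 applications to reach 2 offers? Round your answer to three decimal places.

0.020

Y = trial on which the second success occurs; negative binomial, r=2, p=0.096.
P(Y=26) = C(25,1) · p^2 · (1−p)^24
= 25 · 0.009216 · 0.088724 = 0.02044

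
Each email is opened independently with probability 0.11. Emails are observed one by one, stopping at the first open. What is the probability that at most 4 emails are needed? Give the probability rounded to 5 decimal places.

Y = number of emails to the first success; geometric, p = 0.11.
P(Y ≤ 4) = 1 − (1−p)^4 = 1 − 0.6274224 = 0.3725776

0.37258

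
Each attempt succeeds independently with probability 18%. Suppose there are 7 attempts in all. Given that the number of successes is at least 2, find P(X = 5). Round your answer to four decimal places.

0.0073

X ~ Binomial(7, 0.18). Want P(X=5 | X≥2) = P(X=5) / P(X≥2).
P(X=5) = C(7,5)·0.18^5·0.82^2 = 0.002668
P(X≥2) = 1 − 0.249285 − 0.383048 = 0.367666
Ratio = 0.002668 / 0.367666 = 0.007257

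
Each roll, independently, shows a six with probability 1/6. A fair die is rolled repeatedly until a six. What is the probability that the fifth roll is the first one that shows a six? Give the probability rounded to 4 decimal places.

0.0804

Geometric (trials to first success), p = 0.166667.
P(Y = 5) = (1−p)^4 · p = 0.48225 · 0.166667 = 0.080376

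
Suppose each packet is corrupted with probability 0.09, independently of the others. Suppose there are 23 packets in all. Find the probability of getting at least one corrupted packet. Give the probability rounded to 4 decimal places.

0.8857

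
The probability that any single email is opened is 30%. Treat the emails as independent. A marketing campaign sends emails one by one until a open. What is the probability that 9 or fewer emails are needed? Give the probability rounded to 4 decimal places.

Y = number of emails to the first success; geometric, p = 0.30.
P(Y ≤ 9) = 1 − (1−p)^9 = 1 − 0.040354 = 0.959646

0.9596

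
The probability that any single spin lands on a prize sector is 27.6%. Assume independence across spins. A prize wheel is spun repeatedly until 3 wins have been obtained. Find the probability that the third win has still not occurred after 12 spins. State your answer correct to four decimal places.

0.3146

Needing more than 12 spins ⇔ fewer than 3 successes in the first 12. With X ~ Binomial(12, 0.276), P(Y > 12) = P(X ≤ 2).
  k=0: C(12,0)·0.276^0·0.724^12 = 0.020743
  k=1: C(12,1)·0.276^1·0.724^11 = 0.094889
  k=2: C(12,2)·0.276^2·0.724^10 = 0.198952
P(X ≤ 2) = 0.314583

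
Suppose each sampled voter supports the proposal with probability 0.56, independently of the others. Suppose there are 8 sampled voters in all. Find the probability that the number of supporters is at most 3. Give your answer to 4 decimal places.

X ~ Binomial(8, 0.56); P(X ≤ 3) = Σ C(8,k) p^k (1−p)^(8−k) over k:
  k=0: C(8,0)·0.56^0·0.44^8 = 0.001405
  k=1: C(8,1)·0.56^1·0.44^7 = 0.014304
  k=2: C(8,2)·0.56^2·0.44^6 = 0.063716
  k=3: C(8,3)·0.56^3·0.44^5 = 0.162187
Total = 0.241612

0.2416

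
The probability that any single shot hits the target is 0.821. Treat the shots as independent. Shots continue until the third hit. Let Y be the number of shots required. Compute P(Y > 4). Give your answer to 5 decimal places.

0.14944

Needing more than 4 shots ⇔ fewer than 3 successes in the first 4. With X ~ Binomial(4, 0.821), P(Y > 4) = P(X ≤ 2).
  k=0: C(4,0)·0.821^0·0.179^4 = 0.0010266
  k=1: C(4,1)·0.821^1·0.179^3 = 0.0188349
  k=2: C(4,2)·0.821^2·0.179^2 = 0.1295817
P(X ≤ 2) = 0.1494432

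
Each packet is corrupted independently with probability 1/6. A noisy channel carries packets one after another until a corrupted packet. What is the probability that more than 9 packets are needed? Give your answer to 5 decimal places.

0.19381

Y = number of packets to the first success; geometric, p = 0.166667.
P(Y > 9) = P(first 9 all fail) = (1−p)^9 = 0.1938067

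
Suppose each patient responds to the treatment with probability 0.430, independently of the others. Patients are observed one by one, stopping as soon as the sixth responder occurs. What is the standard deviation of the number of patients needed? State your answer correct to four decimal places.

4.3008

Y = total patients until the sixth success; negative binomial with r=6, p=0.43.
SD(Y) = √[r(1−p)/p²] = √(18.496485) = 4.300754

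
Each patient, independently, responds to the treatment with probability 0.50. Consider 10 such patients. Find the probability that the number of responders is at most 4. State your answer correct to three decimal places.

X ~ Binomial(10, 0.50); P(X ≤ 4) = Σ C(10,k) p^k (1−p)^(10−k) over k:
  k=0: C(10,0)·0.50^0·0.50^10 = 0.00098
  k=1: C(10,1)·0.50^1·0.50^9 = 0.00977
  k=2: C(10,2)·0.50^2·0.50^8 = 0.04395
  k=3: C(10,3)·0.50^3·0.50^7 = 0.11719
  k=4: C(10,4)·0.50^4·0.50^6 = 0.20508
Total = 0.37695

0.377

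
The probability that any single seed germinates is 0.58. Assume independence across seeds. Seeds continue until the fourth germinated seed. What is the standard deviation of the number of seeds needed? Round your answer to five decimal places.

2.23474

Y = total seeds until the fourth success; negative binomial with r=4, p=0.58.
SD(Y) = √[r(1−p)/p²] = √(4.9940547) = 2.2347382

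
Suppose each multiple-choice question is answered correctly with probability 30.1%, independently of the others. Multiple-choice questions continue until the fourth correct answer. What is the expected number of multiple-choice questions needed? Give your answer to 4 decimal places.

Y = total multiple-choice questions until the fourth success; negative binomial with r=4, p=0.301.
E[Y] = r / p = 4 / 0.301 = 13.289037

13.2890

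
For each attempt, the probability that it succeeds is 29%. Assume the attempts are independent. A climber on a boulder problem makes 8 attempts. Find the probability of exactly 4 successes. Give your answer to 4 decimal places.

0.1258

X ~ Binomial(n=8, p=0.29).
P(X=4) = C(8,4) · p^4 · (1−p)^4
= 70 · 0.0070728 · 0.25412 = 0.125812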